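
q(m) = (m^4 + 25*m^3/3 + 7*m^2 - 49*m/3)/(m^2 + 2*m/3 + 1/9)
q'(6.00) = 20.08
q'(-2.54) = 7.46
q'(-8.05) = -8.10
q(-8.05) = 7.34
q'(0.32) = 8.84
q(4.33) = 50.06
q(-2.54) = -1.70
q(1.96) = 13.76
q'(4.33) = 17.05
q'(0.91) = 15.20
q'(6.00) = 20.08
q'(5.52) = 19.18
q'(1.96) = 14.10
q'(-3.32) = 3.53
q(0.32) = -9.90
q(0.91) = -1.36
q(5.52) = 71.60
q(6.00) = 81.02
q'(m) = (-2*m - 2/3)*(m^4 + 25*m^3/3 + 7*m^2 - 49*m/3)/(m^2 + 2*m/3 + 1/9)^2 + (4*m^3 + 25*m^2 + 14*m - 49/3)/(m^2 + 2*m/3 + 1/9)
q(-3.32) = -5.84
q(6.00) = 81.02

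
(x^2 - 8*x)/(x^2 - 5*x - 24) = x/(x + 3)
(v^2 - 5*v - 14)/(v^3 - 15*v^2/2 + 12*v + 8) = 2*(v^2 - 5*v - 14)/(2*v^3 - 15*v^2 + 24*v + 16)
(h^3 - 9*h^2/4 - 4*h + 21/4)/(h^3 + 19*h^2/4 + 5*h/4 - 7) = (h - 3)/(h + 4)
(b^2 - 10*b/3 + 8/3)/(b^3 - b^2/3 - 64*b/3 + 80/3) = (b - 2)/(b^2 + b - 20)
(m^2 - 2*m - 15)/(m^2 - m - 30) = (-m^2 + 2*m + 15)/(-m^2 + m + 30)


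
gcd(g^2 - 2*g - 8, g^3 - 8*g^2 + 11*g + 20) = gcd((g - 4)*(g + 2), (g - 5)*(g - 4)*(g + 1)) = g - 4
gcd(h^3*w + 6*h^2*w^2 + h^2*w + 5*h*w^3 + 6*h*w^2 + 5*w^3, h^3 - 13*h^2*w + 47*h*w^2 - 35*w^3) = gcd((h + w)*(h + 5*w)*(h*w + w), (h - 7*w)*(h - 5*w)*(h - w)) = 1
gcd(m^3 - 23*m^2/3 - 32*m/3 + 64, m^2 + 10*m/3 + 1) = m + 3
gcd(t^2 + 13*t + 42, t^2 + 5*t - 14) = t + 7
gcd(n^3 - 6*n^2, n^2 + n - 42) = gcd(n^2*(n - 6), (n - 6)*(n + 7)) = n - 6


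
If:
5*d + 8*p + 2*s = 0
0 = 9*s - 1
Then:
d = -8*p/5 - 2/45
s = 1/9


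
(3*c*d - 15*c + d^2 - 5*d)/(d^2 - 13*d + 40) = (3*c + d)/(d - 8)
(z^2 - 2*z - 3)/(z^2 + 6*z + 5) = (z - 3)/(z + 5)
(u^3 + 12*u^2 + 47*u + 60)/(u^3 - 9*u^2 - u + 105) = (u^2 + 9*u + 20)/(u^2 - 12*u + 35)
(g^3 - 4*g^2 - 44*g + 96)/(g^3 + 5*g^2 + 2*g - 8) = (g^3 - 4*g^2 - 44*g + 96)/(g^3 + 5*g^2 + 2*g - 8)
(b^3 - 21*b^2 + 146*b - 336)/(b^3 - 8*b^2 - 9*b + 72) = (b^2 - 13*b + 42)/(b^2 - 9)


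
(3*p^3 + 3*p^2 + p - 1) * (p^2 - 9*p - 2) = 3*p^5 - 24*p^4 - 32*p^3 - 16*p^2 + 7*p + 2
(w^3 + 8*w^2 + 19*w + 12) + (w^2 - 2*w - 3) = w^3 + 9*w^2 + 17*w + 9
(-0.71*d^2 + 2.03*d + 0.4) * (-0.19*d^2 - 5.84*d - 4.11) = 0.1349*d^4 + 3.7607*d^3 - 9.0131*d^2 - 10.6793*d - 1.644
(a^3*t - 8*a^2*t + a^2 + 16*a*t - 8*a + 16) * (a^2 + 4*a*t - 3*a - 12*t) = a^5*t + 4*a^4*t^2 - 11*a^4*t + a^4 - 44*a^3*t^2 + 44*a^3*t - 11*a^3 + 160*a^2*t^2 - 92*a^2*t + 40*a^2 - 192*a*t^2 + 160*a*t - 48*a - 192*t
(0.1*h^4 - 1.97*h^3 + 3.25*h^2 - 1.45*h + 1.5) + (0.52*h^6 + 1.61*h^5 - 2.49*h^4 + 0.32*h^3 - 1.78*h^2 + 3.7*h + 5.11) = 0.52*h^6 + 1.61*h^5 - 2.39*h^4 - 1.65*h^3 + 1.47*h^2 + 2.25*h + 6.61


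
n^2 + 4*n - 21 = (n - 3)*(n + 7)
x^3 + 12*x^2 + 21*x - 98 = (x - 2)*(x + 7)^2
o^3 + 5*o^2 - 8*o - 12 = (o - 2)*(o + 1)*(o + 6)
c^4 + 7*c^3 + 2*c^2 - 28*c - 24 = (c - 2)*(c + 1)*(c + 2)*(c + 6)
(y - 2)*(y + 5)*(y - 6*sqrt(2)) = y^3 - 6*sqrt(2)*y^2 + 3*y^2 - 18*sqrt(2)*y - 10*y + 60*sqrt(2)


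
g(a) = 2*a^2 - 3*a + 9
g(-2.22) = 25.52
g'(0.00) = -3.00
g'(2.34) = 6.36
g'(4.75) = 16.00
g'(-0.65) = -5.60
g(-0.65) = 11.80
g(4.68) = 38.76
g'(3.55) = 11.20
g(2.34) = 12.93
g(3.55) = 23.56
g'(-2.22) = -11.88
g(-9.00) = 198.00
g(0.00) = 9.00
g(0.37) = 8.16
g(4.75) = 39.88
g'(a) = 4*a - 3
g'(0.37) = -1.52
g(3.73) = 25.64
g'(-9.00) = -39.00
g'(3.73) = 11.92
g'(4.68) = 15.72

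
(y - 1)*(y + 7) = y^2 + 6*y - 7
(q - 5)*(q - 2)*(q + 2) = q^3 - 5*q^2 - 4*q + 20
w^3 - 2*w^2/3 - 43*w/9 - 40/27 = (w - 8/3)*(w + 1/3)*(w + 5/3)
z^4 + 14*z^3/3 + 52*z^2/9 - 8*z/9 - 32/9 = (z - 2/3)*(z + 4/3)*(z + 2)^2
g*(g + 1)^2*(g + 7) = g^4 + 9*g^3 + 15*g^2 + 7*g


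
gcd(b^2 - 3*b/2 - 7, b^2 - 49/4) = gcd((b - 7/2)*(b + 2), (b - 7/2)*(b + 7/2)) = b - 7/2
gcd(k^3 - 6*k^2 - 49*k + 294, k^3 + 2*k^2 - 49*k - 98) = k^2 - 49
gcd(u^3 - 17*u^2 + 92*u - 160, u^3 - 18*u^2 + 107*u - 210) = u - 5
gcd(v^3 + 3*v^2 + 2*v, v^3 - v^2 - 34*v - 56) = v + 2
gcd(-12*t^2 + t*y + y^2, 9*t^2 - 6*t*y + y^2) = -3*t + y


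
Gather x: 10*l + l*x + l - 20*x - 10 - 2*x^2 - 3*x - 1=11*l - 2*x^2 + x*(l - 23) - 11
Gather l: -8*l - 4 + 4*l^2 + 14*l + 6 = 4*l^2 + 6*l + 2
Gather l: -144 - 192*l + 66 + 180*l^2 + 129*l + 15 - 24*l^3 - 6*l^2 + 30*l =-24*l^3 + 174*l^2 - 33*l - 63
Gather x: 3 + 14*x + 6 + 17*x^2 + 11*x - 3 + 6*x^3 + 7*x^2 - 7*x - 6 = 6*x^3 + 24*x^2 + 18*x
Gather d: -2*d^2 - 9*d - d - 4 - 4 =-2*d^2 - 10*d - 8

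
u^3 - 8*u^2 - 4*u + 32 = (u - 8)*(u - 2)*(u + 2)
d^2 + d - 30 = (d - 5)*(d + 6)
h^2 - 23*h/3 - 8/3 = (h - 8)*(h + 1/3)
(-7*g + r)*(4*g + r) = -28*g^2 - 3*g*r + r^2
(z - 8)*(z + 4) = z^2 - 4*z - 32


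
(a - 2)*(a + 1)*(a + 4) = a^3 + 3*a^2 - 6*a - 8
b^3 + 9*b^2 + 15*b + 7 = (b + 1)^2*(b + 7)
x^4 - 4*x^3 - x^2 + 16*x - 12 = (x - 3)*(x - 2)*(x - 1)*(x + 2)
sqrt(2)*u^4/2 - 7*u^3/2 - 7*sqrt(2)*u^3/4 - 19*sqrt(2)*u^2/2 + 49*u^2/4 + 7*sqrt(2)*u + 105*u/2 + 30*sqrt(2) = (u - 6)*(u + 5/2)*(u - 4*sqrt(2))*(sqrt(2)*u/2 + 1/2)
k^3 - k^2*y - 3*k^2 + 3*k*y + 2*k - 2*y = (k - 2)*(k - 1)*(k - y)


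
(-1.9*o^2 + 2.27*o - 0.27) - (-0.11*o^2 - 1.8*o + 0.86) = -1.79*o^2 + 4.07*o - 1.13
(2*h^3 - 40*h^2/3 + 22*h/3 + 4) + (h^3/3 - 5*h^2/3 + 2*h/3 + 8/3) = 7*h^3/3 - 15*h^2 + 8*h + 20/3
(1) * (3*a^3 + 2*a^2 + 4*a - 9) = 3*a^3 + 2*a^2 + 4*a - 9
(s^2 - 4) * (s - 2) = s^3 - 2*s^2 - 4*s + 8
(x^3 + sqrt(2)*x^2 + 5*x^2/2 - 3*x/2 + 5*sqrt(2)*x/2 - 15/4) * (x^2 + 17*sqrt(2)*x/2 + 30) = x^5 + 5*x^4/2 + 19*sqrt(2)*x^4/2 + 95*sqrt(2)*x^3/4 + 91*x^3/2 + 69*sqrt(2)*x^2/4 + 455*x^2/4 - 45*x + 345*sqrt(2)*x/8 - 225/2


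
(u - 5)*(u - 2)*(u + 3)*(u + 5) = u^4 + u^3 - 31*u^2 - 25*u + 150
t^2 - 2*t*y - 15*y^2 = (t - 5*y)*(t + 3*y)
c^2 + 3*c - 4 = (c - 1)*(c + 4)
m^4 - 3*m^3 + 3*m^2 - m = m*(m - 1)^3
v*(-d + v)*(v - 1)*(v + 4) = -d*v^3 - 3*d*v^2 + 4*d*v + v^4 + 3*v^3 - 4*v^2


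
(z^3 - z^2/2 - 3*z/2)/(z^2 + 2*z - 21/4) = 2*z*(z + 1)/(2*z + 7)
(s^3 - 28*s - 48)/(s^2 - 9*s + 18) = (s^2 + 6*s + 8)/(s - 3)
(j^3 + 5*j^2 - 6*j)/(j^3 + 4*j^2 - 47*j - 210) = j*(j - 1)/(j^2 - 2*j - 35)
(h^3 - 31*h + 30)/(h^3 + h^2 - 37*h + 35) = (h + 6)/(h + 7)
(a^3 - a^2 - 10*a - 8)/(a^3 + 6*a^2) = (a^3 - a^2 - 10*a - 8)/(a^2*(a + 6))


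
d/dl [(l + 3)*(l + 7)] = 2*l + 10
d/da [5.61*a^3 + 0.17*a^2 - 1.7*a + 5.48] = 16.83*a^2 + 0.34*a - 1.7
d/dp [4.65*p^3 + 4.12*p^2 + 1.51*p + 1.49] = 13.95*p^2 + 8.24*p + 1.51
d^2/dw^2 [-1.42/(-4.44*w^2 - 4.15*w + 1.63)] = (-55.986624*w^2 - 52.32984*w + 1.42*(8.88*w + 4.15)*(17.76*w + 8.3) + 20.553648)/(4.44*w^2 + 4.15*w - 1.63)^3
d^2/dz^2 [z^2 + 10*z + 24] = 2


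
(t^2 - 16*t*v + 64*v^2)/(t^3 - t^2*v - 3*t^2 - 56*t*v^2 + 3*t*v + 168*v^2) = (t - 8*v)/(t^2 + 7*t*v - 3*t - 21*v)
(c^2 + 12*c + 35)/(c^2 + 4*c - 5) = (c + 7)/(c - 1)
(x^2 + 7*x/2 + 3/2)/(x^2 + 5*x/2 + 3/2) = (2*x^2 + 7*x + 3)/(2*x^2 + 5*x + 3)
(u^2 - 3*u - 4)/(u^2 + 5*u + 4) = (u - 4)/(u + 4)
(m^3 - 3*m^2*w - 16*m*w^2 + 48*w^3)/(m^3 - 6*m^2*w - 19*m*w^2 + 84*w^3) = (-m + 4*w)/(-m + 7*w)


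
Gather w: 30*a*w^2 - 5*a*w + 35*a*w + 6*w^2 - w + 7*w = w^2*(30*a + 6) + w*(30*a + 6)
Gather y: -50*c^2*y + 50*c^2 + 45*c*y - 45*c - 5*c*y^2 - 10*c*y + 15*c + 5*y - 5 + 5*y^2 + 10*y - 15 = 50*c^2 - 30*c + y^2*(5 - 5*c) + y*(-50*c^2 + 35*c + 15) - 20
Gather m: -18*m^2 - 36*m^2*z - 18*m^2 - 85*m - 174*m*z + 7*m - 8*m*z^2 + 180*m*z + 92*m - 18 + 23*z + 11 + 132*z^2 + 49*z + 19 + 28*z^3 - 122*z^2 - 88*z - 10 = m^2*(-36*z - 36) + m*(-8*z^2 + 6*z + 14) + 28*z^3 + 10*z^2 - 16*z + 2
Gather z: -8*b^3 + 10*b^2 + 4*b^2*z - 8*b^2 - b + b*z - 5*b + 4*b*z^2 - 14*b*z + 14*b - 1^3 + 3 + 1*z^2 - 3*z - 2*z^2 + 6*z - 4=-8*b^3 + 2*b^2 + 8*b + z^2*(4*b - 1) + z*(4*b^2 - 13*b + 3) - 2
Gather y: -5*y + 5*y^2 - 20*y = 5*y^2 - 25*y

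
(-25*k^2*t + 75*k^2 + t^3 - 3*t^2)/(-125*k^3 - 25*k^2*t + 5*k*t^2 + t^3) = (t - 3)/(5*k + t)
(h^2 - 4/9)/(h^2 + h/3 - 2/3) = (h + 2/3)/(h + 1)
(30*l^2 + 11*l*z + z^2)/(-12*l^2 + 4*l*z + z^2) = (5*l + z)/(-2*l + z)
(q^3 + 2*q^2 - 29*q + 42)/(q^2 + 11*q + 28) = (q^2 - 5*q + 6)/(q + 4)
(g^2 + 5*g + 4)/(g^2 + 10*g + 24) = (g + 1)/(g + 6)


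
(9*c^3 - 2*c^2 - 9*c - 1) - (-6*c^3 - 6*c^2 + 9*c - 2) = 15*c^3 + 4*c^2 - 18*c + 1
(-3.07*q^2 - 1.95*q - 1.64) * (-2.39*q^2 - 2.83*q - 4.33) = 7.3373*q^4 + 13.3486*q^3 + 22.7312*q^2 + 13.0847*q + 7.1012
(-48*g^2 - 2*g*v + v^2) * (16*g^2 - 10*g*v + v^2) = -768*g^4 + 448*g^3*v - 12*g^2*v^2 - 12*g*v^3 + v^4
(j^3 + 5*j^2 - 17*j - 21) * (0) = 0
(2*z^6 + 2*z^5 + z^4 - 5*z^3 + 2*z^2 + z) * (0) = 0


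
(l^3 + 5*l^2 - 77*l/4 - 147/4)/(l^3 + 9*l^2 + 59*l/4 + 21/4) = (2*l - 7)/(2*l + 1)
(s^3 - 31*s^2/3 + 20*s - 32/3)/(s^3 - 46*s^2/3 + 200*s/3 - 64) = (s - 1)/(s - 6)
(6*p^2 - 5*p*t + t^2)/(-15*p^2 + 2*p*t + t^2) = (-2*p + t)/(5*p + t)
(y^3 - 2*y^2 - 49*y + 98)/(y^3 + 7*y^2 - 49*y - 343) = (y - 2)/(y + 7)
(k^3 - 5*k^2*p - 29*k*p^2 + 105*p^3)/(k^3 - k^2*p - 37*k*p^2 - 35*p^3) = (k - 3*p)/(k + p)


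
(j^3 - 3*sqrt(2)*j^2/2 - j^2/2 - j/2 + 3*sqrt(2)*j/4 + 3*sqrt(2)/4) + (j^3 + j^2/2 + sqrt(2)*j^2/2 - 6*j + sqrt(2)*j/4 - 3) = 2*j^3 - sqrt(2)*j^2 - 13*j/2 + sqrt(2)*j - 3 + 3*sqrt(2)/4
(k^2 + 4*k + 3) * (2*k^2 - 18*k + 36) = 2*k^4 - 10*k^3 - 30*k^2 + 90*k + 108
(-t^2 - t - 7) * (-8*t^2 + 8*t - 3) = 8*t^4 + 51*t^2 - 53*t + 21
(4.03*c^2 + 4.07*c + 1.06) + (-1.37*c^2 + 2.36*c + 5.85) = 2.66*c^2 + 6.43*c + 6.91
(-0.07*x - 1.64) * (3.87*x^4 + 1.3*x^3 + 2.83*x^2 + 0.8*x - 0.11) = -0.2709*x^5 - 6.4378*x^4 - 2.3301*x^3 - 4.6972*x^2 - 1.3043*x + 0.1804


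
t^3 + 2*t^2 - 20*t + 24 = (t - 2)^2*(t + 6)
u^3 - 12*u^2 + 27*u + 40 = (u - 8)*(u - 5)*(u + 1)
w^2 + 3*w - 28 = (w - 4)*(w + 7)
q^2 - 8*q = q*(q - 8)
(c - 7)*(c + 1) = c^2 - 6*c - 7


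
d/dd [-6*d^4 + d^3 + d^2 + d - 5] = -24*d^3 + 3*d^2 + 2*d + 1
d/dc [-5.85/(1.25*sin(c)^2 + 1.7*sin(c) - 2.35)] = (14.625*sin(c) + 9.945)*cos(c)/(1.25*sin(c)^2 + 1.7*sin(c) - 2.35)^2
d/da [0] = 0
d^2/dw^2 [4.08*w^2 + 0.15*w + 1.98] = 8.16000000000000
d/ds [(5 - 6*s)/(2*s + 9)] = -64/(2*s + 9)^2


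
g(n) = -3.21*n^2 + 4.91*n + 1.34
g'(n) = 4.91 - 6.42*n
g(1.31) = 2.26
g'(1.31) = -3.50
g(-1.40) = -11.83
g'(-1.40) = 13.90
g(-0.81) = -4.74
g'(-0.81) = 10.11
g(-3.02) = -42.76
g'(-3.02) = 24.30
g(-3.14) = -45.73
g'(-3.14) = 25.07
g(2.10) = -2.51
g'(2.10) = -8.57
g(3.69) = -24.25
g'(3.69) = -18.78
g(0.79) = 3.22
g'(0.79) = -0.16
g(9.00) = -214.48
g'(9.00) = -52.87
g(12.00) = -401.98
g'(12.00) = -72.13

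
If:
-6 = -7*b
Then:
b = 6/7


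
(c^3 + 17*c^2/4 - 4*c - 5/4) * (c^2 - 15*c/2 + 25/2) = c^5 - 13*c^4/4 - 187*c^3/8 + 655*c^2/8 - 325*c/8 - 125/8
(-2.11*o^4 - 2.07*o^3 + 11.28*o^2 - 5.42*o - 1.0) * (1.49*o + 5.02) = -3.1439*o^5 - 13.6765*o^4 + 6.4158*o^3 + 48.5498*o^2 - 28.6984*o - 5.02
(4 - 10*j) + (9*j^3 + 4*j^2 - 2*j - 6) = 9*j^3 + 4*j^2 - 12*j - 2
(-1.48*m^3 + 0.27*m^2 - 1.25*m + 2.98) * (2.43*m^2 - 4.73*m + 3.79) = -3.5964*m^5 + 7.6565*m^4 - 9.9238*m^3 + 14.1772*m^2 - 18.8329*m + 11.2942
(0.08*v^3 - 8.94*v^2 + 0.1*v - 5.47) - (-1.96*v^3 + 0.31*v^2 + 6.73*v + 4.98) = 2.04*v^3 - 9.25*v^2 - 6.63*v - 10.45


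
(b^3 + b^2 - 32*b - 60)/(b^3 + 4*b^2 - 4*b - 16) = (b^2 - b - 30)/(b^2 + 2*b - 8)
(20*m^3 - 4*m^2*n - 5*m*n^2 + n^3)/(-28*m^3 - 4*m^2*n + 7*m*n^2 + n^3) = (-5*m + n)/(7*m + n)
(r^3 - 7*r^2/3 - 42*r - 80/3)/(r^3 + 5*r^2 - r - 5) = (3*r^2 - 22*r - 16)/(3*(r^2 - 1))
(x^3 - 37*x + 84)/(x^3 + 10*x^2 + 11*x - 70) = (x^2 - 7*x + 12)/(x^2 + 3*x - 10)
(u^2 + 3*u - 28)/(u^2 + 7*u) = (u - 4)/u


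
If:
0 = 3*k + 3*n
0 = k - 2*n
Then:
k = 0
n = 0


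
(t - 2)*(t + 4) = t^2 + 2*t - 8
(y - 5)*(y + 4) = y^2 - y - 20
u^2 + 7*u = u*(u + 7)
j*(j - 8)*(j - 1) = j^3 - 9*j^2 + 8*j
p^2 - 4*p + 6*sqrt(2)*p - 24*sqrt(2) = (p - 4)*(p + 6*sqrt(2))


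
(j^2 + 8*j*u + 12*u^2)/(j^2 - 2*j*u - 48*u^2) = (-j - 2*u)/(-j + 8*u)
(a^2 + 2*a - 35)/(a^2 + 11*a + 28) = (a - 5)/(a + 4)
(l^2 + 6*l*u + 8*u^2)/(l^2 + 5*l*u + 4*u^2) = (l + 2*u)/(l + u)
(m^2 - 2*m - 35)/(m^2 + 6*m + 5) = (m - 7)/(m + 1)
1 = 1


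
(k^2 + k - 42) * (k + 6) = k^3 + 7*k^2 - 36*k - 252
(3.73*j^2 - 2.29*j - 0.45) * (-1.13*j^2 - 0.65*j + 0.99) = -4.2149*j^4 + 0.1632*j^3 + 5.6897*j^2 - 1.9746*j - 0.4455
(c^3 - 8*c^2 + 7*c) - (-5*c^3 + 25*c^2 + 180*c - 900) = 6*c^3 - 33*c^2 - 173*c + 900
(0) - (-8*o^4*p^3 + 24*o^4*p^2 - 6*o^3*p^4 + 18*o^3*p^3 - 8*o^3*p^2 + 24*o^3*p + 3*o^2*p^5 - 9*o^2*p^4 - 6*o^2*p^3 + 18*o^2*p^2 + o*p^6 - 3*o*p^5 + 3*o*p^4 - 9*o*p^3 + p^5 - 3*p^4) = 8*o^4*p^3 - 24*o^4*p^2 + 6*o^3*p^4 - 18*o^3*p^3 + 8*o^3*p^2 - 24*o^3*p - 3*o^2*p^5 + 9*o^2*p^4 + 6*o^2*p^3 - 18*o^2*p^2 - o*p^6 + 3*o*p^5 - 3*o*p^4 + 9*o*p^3 - p^5 + 3*p^4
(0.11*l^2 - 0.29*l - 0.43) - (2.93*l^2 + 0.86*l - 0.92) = -2.82*l^2 - 1.15*l + 0.49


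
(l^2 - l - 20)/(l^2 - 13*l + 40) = (l + 4)/(l - 8)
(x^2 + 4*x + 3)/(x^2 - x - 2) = (x + 3)/(x - 2)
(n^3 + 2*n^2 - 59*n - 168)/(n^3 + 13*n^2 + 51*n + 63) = (n - 8)/(n + 3)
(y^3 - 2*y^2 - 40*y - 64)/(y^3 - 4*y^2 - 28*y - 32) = (y + 4)/(y + 2)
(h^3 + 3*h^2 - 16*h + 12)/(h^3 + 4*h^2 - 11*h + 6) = (h - 2)/(h - 1)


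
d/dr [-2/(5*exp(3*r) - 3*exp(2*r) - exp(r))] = 2*(15*exp(2*r) - 6*exp(r) - 1)*exp(-r)/(-5*exp(2*r) + 3*exp(r) + 1)^2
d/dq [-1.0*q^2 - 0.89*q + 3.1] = -2.0*q - 0.89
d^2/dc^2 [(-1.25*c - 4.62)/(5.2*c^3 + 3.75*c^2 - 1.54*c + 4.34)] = (-202.8*c^5 - 1645.3476*c^4 - 1496.61625*c^3 + 170.68926*c^2 + 907.73046*c + 111.758416)/(140.608*c^9 + 304.2*c^8 + 94.4502*c^7 + 224.615175*c^6 + 479.80821*c^5 + 1.24593000000002*c^4 + 139.802096*c^3 + 242.778732*c^2 - 87.020472*c + 81.746504)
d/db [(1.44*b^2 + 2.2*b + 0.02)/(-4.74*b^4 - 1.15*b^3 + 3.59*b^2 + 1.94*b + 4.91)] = (13.6512*b^5 + 32.94*b^4 + 5.4392*b^3 - 5.0354*b^2 + 13.9972*b + 10.7632)/(22.4676*b^8 + 10.902*b^7 - 32.7107*b^6 - 26.6482*b^5 - 38.1207*b^4 + 2.6362*b^3 + 39.0174*b^2 + 19.0508*b + 24.1081)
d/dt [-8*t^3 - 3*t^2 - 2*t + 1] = -24*t^2 - 6*t - 2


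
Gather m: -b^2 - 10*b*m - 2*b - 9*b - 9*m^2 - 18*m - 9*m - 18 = -b^2 - 11*b - 9*m^2 + m*(-10*b - 27) - 18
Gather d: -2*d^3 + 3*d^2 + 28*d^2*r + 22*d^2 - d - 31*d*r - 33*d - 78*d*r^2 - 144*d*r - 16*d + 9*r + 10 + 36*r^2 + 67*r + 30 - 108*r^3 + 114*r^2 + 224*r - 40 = -2*d^3 + d^2*(28*r + 25) + d*(-78*r^2 - 175*r - 50) - 108*r^3 + 150*r^2 + 300*r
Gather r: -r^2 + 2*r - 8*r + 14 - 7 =-r^2 - 6*r + 7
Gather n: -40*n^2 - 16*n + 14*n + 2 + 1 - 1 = -40*n^2 - 2*n + 2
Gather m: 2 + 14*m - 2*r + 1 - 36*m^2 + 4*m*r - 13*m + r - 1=-36*m^2 + m*(4*r + 1) - r + 2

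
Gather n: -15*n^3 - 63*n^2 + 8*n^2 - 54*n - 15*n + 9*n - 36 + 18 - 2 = -15*n^3 - 55*n^2 - 60*n - 20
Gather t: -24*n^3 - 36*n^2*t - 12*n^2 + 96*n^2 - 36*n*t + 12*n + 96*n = -24*n^3 + 84*n^2 + 108*n + t*(-36*n^2 - 36*n)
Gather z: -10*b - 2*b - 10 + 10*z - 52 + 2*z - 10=-12*b + 12*z - 72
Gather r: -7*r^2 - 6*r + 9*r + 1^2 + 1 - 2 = -7*r^2 + 3*r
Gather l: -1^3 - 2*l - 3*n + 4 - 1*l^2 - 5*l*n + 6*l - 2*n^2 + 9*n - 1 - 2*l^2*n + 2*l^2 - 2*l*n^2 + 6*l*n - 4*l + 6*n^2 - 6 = l^2*(1 - 2*n) + l*(-2*n^2 + n) + 4*n^2 + 6*n - 4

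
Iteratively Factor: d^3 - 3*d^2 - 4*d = (d + 1)*(d^2 - 4*d) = (d - 4)*(d + 1)*(d)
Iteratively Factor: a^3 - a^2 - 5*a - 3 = (a + 1)*(a^2 - 2*a - 3) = (a - 3)*(a + 1)*(a + 1)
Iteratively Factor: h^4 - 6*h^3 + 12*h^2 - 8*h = (h)*(h^3 - 6*h^2 + 12*h - 8) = h*(h - 2)*(h^2 - 4*h + 4) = h*(h - 2)^2*(h - 2)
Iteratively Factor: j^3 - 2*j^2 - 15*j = (j + 3)*(j^2 - 5*j) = (j - 5)*(j + 3)*(j)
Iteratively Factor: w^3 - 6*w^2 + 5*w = (w)*(w^2 - 6*w + 5) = w*(w - 5)*(w - 1)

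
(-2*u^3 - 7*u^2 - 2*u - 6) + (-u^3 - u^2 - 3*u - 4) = -3*u^3 - 8*u^2 - 5*u - 10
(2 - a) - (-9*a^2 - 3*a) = 9*a^2 + 2*a + 2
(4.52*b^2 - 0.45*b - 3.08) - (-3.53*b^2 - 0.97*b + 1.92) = 8.05*b^2 + 0.52*b - 5.0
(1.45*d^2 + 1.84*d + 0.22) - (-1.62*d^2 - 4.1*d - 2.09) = 3.07*d^2 + 5.94*d + 2.31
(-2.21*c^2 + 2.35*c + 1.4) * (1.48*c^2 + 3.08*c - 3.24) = -3.2708*c^4 - 3.3288*c^3 + 16.4704*c^2 - 3.302*c - 4.536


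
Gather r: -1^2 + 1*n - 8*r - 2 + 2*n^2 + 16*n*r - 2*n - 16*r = 2*n^2 - n + r*(16*n - 24) - 3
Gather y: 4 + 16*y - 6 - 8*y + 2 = 8*y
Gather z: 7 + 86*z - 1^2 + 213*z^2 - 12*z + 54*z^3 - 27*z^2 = 54*z^3 + 186*z^2 + 74*z + 6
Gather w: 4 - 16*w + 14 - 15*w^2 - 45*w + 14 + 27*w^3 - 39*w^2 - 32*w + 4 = 27*w^3 - 54*w^2 - 93*w + 36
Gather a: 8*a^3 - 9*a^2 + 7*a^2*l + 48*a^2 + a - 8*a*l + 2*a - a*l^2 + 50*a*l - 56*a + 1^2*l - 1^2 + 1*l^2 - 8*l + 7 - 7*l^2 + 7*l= 8*a^3 + a^2*(7*l + 39) + a*(-l^2 + 42*l - 53) - 6*l^2 + 6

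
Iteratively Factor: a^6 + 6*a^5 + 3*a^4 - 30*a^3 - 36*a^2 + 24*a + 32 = (a + 2)*(a^5 + 4*a^4 - 5*a^3 - 20*a^2 + 4*a + 16) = (a + 2)^2*(a^4 + 2*a^3 - 9*a^2 - 2*a + 8) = (a + 2)^2*(a + 4)*(a^3 - 2*a^2 - a + 2) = (a + 1)*(a + 2)^2*(a + 4)*(a^2 - 3*a + 2) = (a - 1)*(a + 1)*(a + 2)^2*(a + 4)*(a - 2)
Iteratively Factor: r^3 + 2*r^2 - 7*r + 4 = (r + 4)*(r^2 - 2*r + 1) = (r - 1)*(r + 4)*(r - 1)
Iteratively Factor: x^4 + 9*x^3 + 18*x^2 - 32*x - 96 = (x + 4)*(x^3 + 5*x^2 - 2*x - 24) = (x + 3)*(x + 4)*(x^2 + 2*x - 8) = (x + 3)*(x + 4)^2*(x - 2)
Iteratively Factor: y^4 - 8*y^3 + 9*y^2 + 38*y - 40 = (y - 4)*(y^3 - 4*y^2 - 7*y + 10) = (y - 4)*(y + 2)*(y^2 - 6*y + 5) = (y - 4)*(y - 1)*(y + 2)*(y - 5)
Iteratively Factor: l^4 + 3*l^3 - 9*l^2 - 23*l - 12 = (l - 3)*(l^3 + 6*l^2 + 9*l + 4) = (l - 3)*(l + 1)*(l^2 + 5*l + 4) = (l - 3)*(l + 1)^2*(l + 4)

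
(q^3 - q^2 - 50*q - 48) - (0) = q^3 - q^2 - 50*q - 48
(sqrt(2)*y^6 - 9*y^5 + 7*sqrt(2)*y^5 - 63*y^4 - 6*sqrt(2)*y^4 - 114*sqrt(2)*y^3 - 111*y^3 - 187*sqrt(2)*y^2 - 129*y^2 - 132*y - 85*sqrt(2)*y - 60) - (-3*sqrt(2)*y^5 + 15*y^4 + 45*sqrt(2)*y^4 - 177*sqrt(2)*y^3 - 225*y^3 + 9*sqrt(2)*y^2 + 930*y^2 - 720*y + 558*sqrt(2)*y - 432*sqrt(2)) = sqrt(2)*y^6 - 9*y^5 + 10*sqrt(2)*y^5 - 78*y^4 - 51*sqrt(2)*y^4 + 63*sqrt(2)*y^3 + 114*y^3 - 1059*y^2 - 196*sqrt(2)*y^2 - 643*sqrt(2)*y + 588*y - 60 + 432*sqrt(2)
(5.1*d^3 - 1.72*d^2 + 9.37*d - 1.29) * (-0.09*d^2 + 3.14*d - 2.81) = -0.459*d^5 + 16.1688*d^4 - 20.5751*d^3 + 34.3711*d^2 - 30.3803*d + 3.6249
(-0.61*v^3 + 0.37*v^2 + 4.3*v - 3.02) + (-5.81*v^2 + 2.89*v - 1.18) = -0.61*v^3 - 5.44*v^2 + 7.19*v - 4.2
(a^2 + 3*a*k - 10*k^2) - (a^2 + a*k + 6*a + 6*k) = 2*a*k - 6*a - 10*k^2 - 6*k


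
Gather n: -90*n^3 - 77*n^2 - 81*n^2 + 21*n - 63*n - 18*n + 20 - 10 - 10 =-90*n^3 - 158*n^2 - 60*n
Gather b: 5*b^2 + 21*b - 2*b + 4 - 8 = 5*b^2 + 19*b - 4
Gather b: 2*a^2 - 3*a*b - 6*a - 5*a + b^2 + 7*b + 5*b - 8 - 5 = 2*a^2 - 11*a + b^2 + b*(12 - 3*a) - 13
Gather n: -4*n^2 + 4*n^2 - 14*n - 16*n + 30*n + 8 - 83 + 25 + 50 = 0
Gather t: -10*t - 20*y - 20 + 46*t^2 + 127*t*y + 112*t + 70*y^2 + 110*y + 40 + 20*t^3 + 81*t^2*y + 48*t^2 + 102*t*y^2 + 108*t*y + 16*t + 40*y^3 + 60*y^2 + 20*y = 20*t^3 + t^2*(81*y + 94) + t*(102*y^2 + 235*y + 118) + 40*y^3 + 130*y^2 + 110*y + 20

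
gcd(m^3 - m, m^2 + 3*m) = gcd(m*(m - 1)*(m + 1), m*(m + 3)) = m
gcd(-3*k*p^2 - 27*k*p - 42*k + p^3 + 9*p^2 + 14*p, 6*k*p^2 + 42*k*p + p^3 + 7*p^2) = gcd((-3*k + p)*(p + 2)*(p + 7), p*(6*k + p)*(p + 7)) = p + 7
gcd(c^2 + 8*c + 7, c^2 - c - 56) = c + 7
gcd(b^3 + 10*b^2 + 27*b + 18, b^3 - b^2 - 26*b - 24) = b + 1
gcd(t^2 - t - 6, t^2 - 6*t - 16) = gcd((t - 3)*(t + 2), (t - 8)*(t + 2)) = t + 2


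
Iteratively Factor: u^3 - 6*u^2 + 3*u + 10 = (u - 2)*(u^2 - 4*u - 5) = (u - 2)*(u + 1)*(u - 5)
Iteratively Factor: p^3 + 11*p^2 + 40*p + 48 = (p + 3)*(p^2 + 8*p + 16) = (p + 3)*(p + 4)*(p + 4)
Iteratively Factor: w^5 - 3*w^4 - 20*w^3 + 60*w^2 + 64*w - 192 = (w - 3)*(w^4 - 20*w^2 + 64) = (w - 3)*(w + 4)*(w^3 - 4*w^2 - 4*w + 16) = (w - 3)*(w - 2)*(w + 4)*(w^2 - 2*w - 8) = (w - 4)*(w - 3)*(w - 2)*(w + 4)*(w + 2)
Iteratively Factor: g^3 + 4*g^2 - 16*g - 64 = (g + 4)*(g^2 - 16) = (g - 4)*(g + 4)*(g + 4)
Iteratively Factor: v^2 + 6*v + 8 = (v + 2)*(v + 4)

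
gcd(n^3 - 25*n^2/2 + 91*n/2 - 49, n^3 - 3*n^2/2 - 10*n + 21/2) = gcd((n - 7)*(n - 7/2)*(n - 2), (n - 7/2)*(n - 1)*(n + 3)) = n - 7/2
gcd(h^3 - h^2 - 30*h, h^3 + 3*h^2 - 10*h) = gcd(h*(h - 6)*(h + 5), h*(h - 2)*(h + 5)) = h^2 + 5*h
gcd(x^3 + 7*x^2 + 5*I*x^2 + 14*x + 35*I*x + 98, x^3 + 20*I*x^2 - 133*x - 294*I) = x + 7*I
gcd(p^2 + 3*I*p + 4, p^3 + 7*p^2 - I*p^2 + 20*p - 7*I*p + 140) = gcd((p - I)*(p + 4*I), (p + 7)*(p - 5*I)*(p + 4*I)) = p + 4*I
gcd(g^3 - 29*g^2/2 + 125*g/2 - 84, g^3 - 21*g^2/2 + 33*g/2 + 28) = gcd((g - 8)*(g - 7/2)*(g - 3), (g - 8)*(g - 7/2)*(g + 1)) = g^2 - 23*g/2 + 28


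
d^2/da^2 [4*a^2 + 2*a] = 8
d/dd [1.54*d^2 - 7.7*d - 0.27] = 3.08*d - 7.7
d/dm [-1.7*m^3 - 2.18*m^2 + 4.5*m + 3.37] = -5.1*m^2 - 4.36*m + 4.5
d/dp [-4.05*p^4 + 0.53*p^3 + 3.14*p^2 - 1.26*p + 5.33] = -16.2*p^3 + 1.59*p^2 + 6.28*p - 1.26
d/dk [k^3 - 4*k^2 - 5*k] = 3*k^2 - 8*k - 5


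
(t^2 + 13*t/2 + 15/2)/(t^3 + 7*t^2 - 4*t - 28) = (2*t^2 + 13*t + 15)/(2*(t^3 + 7*t^2 - 4*t - 28))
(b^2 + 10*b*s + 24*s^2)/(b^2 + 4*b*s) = (b + 6*s)/b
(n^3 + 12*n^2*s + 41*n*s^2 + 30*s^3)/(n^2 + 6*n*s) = n + 6*s + 5*s^2/n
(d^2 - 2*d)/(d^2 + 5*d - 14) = d/(d + 7)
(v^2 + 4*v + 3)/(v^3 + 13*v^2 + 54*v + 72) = (v + 1)/(v^2 + 10*v + 24)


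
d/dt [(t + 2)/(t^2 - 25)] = (t^2 - 2*t*(t + 2) - 25)/(t^2 - 25)^2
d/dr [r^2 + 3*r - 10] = 2*r + 3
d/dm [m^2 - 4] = 2*m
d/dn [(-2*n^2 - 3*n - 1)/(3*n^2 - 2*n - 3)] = (13*n^2 + 18*n + 7)/(9*n^4 - 12*n^3 - 14*n^2 + 12*n + 9)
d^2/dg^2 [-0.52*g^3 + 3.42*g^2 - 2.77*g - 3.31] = 6.84 - 3.12*g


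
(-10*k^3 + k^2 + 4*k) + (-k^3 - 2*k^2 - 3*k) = -11*k^3 - k^2 + k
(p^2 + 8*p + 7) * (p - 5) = p^3 + 3*p^2 - 33*p - 35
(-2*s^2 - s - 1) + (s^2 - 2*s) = -s^2 - 3*s - 1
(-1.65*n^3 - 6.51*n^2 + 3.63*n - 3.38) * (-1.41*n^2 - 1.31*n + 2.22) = 2.3265*n^5 + 11.3406*n^4 - 0.2532*n^3 - 14.4417*n^2 + 12.4864*n - 7.5036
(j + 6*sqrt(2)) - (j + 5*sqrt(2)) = sqrt(2)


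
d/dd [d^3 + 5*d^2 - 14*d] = 3*d^2 + 10*d - 14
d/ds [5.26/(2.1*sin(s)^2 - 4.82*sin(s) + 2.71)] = (25.3532 - 22.092*sin(s))*cos(s)/(2.1*sin(s)^2 - 4.82*sin(s) + 2.71)^2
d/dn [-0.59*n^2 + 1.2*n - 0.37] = 1.2 - 1.18*n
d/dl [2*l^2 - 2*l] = 4*l - 2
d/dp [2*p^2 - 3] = 4*p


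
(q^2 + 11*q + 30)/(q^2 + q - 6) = (q^2 + 11*q + 30)/(q^2 + q - 6)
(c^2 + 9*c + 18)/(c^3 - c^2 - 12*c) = (c + 6)/(c*(c - 4))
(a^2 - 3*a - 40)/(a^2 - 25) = (a - 8)/(a - 5)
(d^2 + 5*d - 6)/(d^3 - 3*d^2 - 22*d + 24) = (d + 6)/(d^2 - 2*d - 24)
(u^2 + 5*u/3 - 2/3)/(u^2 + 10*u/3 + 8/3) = (3*u - 1)/(3*u + 4)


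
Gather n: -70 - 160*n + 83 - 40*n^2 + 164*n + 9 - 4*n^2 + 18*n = -44*n^2 + 22*n + 22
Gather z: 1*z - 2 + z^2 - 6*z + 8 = z^2 - 5*z + 6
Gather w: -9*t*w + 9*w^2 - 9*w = 9*w^2 + w*(-9*t - 9)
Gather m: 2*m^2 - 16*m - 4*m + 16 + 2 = 2*m^2 - 20*m + 18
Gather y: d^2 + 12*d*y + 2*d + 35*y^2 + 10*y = d^2 + 2*d + 35*y^2 + y*(12*d + 10)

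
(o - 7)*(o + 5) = o^2 - 2*o - 35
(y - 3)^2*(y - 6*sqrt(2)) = y^3 - 6*sqrt(2)*y^2 - 6*y^2 + 9*y + 36*sqrt(2)*y - 54*sqrt(2)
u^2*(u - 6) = u^3 - 6*u^2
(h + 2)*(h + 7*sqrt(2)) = h^2 + 2*h + 7*sqrt(2)*h + 14*sqrt(2)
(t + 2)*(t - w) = t^2 - t*w + 2*t - 2*w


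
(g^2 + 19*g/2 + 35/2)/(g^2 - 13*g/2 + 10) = (2*g^2 + 19*g + 35)/(2*g^2 - 13*g + 20)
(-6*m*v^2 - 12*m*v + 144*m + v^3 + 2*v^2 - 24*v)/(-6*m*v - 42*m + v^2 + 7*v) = (v^2 + 2*v - 24)/(v + 7)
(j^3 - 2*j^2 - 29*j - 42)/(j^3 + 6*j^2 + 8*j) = (j^2 - 4*j - 21)/(j*(j + 4))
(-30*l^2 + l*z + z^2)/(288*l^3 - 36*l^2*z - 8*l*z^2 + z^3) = (-5*l + z)/(48*l^2 - 14*l*z + z^2)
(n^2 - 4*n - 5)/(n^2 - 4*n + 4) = (n^2 - 4*n - 5)/(n^2 - 4*n + 4)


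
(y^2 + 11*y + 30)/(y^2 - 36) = (y + 5)/(y - 6)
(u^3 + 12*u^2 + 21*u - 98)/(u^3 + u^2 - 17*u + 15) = (u^3 + 12*u^2 + 21*u - 98)/(u^3 + u^2 - 17*u + 15)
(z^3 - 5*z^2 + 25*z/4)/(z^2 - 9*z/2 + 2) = z*(4*z^2 - 20*z + 25)/(2*(2*z^2 - 9*z + 4))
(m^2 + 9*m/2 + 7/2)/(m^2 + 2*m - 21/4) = 2*(m + 1)/(2*m - 3)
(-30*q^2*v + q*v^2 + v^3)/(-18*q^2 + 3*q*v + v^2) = v*(5*q - v)/(3*q - v)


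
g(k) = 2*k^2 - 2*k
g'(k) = 4*k - 2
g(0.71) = -0.41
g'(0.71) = 0.84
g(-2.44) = 16.79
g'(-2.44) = -11.76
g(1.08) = 0.17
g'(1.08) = 2.32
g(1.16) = 0.37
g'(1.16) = 2.64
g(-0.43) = 1.23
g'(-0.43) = -3.72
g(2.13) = 4.81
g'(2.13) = 6.52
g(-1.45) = 7.10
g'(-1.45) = -7.80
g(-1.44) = 7.03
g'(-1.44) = -7.76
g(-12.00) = 312.00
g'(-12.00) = -50.00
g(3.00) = 12.00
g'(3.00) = 10.00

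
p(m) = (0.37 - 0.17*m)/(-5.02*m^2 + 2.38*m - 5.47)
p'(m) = (0.37 - 0.17*m)*(10.04*m - 2.38)/(-5.02*m^2 + 2.38*m - 5.47)^2 - 0.17/(-5.02*m^2 + 2.38*m - 5.47) = (-0.8534*m^2 + 3.7148*m + 0.0493000000000001)/(25.2004*m^4 - 23.8952*m^3 + 60.5832*m^2 - 26.0372*m + 29.9209)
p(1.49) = -0.01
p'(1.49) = 0.02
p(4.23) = 0.00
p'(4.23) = 0.00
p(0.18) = -0.07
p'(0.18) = 0.03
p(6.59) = 0.00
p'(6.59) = -0.00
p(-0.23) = -0.07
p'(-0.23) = -0.02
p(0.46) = -0.05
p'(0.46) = 0.05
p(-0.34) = -0.06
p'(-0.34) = -0.03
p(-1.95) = -0.02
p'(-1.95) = -0.01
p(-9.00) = -0.00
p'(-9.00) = -0.00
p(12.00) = 0.00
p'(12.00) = -0.00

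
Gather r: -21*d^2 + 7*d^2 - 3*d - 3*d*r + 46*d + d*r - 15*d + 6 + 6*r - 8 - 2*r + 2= -14*d^2 + 28*d + r*(4 - 2*d)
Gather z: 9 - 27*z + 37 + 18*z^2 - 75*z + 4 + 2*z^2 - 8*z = 20*z^2 - 110*z + 50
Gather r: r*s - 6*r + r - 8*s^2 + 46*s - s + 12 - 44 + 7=r*(s - 5) - 8*s^2 + 45*s - 25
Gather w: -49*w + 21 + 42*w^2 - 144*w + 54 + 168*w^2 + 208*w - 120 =210*w^2 + 15*w - 45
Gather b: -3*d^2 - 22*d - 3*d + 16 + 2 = -3*d^2 - 25*d + 18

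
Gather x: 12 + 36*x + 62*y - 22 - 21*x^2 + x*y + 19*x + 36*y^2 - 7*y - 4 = -21*x^2 + x*(y + 55) + 36*y^2 + 55*y - 14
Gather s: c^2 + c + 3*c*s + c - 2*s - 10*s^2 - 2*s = c^2 + 2*c - 10*s^2 + s*(3*c - 4)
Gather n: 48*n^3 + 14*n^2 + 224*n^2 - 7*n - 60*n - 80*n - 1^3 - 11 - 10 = 48*n^3 + 238*n^2 - 147*n - 22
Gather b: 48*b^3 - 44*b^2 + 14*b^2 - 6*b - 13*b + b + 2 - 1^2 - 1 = 48*b^3 - 30*b^2 - 18*b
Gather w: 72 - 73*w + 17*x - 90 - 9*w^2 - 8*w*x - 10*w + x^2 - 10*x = -9*w^2 + w*(-8*x - 83) + x^2 + 7*x - 18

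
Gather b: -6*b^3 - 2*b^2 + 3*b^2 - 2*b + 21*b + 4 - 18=-6*b^3 + b^2 + 19*b - 14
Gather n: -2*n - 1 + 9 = 8 - 2*n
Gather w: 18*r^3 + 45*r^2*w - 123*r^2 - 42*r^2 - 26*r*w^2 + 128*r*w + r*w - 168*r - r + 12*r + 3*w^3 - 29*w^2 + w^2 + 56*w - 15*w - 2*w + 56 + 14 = 18*r^3 - 165*r^2 - 157*r + 3*w^3 + w^2*(-26*r - 28) + w*(45*r^2 + 129*r + 39) + 70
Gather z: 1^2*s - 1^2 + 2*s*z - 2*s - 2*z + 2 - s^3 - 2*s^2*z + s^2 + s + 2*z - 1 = -s^3 + s^2 + z*(-2*s^2 + 2*s)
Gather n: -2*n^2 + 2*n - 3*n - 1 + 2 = -2*n^2 - n + 1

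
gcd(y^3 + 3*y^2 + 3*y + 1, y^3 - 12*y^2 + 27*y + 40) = y + 1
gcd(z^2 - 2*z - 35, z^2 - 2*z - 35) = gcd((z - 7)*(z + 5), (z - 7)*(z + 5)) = z^2 - 2*z - 35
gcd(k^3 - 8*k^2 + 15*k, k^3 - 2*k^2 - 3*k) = k^2 - 3*k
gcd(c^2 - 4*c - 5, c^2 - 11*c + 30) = c - 5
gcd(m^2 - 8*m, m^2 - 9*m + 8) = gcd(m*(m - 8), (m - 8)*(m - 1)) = m - 8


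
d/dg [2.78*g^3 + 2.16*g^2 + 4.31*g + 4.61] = 8.34*g^2 + 4.32*g + 4.31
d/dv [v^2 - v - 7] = 2*v - 1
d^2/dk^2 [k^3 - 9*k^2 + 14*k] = 6*k - 18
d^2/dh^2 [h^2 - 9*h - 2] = 2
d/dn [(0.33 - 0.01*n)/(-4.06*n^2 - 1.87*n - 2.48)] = (-0.0406*n^2 + 2.6796*n + 0.6419)/(16.4836*n^4 + 15.1844*n^3 + 23.6345*n^2 + 9.2752*n + 6.1504)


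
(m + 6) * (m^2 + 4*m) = m^3 + 10*m^2 + 24*m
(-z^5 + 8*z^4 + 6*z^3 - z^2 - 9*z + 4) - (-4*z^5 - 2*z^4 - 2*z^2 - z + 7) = 3*z^5 + 10*z^4 + 6*z^3 + z^2 - 8*z - 3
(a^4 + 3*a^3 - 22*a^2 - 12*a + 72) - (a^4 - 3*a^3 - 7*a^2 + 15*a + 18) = 6*a^3 - 15*a^2 - 27*a + 54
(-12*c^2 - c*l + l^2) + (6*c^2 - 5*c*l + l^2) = -6*c^2 - 6*c*l + 2*l^2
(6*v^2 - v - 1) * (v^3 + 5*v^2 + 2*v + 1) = 6*v^5 + 29*v^4 + 6*v^3 - v^2 - 3*v - 1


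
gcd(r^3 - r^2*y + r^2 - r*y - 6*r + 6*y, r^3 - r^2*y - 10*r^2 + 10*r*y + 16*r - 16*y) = -r^2 + r*y + 2*r - 2*y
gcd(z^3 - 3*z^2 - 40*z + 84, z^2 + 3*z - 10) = z - 2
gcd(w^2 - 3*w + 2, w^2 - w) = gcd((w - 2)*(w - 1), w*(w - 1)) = w - 1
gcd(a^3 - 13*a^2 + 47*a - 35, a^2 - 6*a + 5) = a^2 - 6*a + 5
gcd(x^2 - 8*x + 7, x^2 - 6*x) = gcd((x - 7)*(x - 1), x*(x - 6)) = 1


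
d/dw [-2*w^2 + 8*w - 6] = 8 - 4*w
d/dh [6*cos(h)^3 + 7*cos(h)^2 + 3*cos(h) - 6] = (18*sin(h)^2 - 14*cos(h) - 21)*sin(h)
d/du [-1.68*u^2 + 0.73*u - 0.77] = 0.73 - 3.36*u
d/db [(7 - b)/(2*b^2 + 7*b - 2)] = (-2*b^2 - 7*b + (b - 7)*(4*b + 7) + 2)/(2*b^2 + 7*b - 2)^2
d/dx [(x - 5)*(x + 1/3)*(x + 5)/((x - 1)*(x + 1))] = (x^4 + 22*x^2 + 16*x + 25)/(x^4 - 2*x^2 + 1)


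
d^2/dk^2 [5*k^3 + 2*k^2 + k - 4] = 30*k + 4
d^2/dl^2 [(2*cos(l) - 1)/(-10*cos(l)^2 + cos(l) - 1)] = (-1800*sin(l)^4*cos(l) + 380*sin(l)^4 - 119*sin(l)^2 + 813*cos(l)/2 - 555*cos(3*l)/2 + 100*cos(5*l) - 239)/(10*sin(l)^2 + cos(l) - 11)^3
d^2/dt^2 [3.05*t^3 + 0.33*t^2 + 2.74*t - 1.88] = 18.3*t + 0.66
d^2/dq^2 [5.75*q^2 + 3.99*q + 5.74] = 11.5000000000000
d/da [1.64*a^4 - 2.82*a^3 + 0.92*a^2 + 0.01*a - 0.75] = 6.56*a^3 - 8.46*a^2 + 1.84*a + 0.01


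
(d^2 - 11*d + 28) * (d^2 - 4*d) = d^4 - 15*d^3 + 72*d^2 - 112*d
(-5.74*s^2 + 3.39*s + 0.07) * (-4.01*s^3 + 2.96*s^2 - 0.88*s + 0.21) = 23.0174*s^5 - 30.5843*s^4 + 14.8049*s^3 - 3.9814*s^2 + 0.6503*s + 0.0147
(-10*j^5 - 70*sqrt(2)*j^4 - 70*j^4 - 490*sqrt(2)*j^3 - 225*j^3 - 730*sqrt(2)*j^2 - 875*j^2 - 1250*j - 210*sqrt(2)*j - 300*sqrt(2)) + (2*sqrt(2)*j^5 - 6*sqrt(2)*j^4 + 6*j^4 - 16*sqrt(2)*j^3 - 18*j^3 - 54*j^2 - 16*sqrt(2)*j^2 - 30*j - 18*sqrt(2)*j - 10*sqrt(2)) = -10*j^5 + 2*sqrt(2)*j^5 - 76*sqrt(2)*j^4 - 64*j^4 - 506*sqrt(2)*j^3 - 243*j^3 - 746*sqrt(2)*j^2 - 929*j^2 - 1280*j - 228*sqrt(2)*j - 310*sqrt(2)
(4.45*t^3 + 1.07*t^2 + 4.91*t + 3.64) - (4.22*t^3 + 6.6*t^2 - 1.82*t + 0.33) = 0.23*t^3 - 5.53*t^2 + 6.73*t + 3.31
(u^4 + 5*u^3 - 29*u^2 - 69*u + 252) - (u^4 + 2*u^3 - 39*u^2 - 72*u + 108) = 3*u^3 + 10*u^2 + 3*u + 144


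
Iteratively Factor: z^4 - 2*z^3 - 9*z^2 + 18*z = (z - 2)*(z^3 - 9*z) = z*(z - 2)*(z^2 - 9) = z*(z - 2)*(z + 3)*(z - 3)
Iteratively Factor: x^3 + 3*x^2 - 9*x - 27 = (x + 3)*(x^2 - 9) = (x - 3)*(x + 3)*(x + 3)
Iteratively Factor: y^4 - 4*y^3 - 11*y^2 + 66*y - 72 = (y - 2)*(y^3 - 2*y^2 - 15*y + 36) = (y - 3)*(y - 2)*(y^2 + y - 12) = (y - 3)^2*(y - 2)*(y + 4)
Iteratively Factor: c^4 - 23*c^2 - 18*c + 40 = (c + 4)*(c^3 - 4*c^2 - 7*c + 10) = (c - 5)*(c + 4)*(c^2 + c - 2) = (c - 5)*(c - 1)*(c + 4)*(c + 2)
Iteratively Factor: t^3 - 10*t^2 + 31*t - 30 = (t - 2)*(t^2 - 8*t + 15) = (t - 3)*(t - 2)*(t - 5)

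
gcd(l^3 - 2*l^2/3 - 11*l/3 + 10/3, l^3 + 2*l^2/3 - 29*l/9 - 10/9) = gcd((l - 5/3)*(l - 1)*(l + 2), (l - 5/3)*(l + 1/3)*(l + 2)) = l^2 + l/3 - 10/3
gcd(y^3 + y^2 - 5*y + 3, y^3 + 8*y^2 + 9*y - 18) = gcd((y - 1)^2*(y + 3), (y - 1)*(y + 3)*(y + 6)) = y^2 + 2*y - 3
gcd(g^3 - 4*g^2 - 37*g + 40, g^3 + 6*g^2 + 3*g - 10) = g^2 + 4*g - 5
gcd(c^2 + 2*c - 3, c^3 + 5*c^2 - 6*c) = c - 1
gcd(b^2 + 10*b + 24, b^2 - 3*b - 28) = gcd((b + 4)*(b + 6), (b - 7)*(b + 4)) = b + 4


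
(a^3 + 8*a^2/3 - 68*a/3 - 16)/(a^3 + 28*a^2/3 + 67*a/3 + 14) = (3*a^2 - 10*a - 8)/(3*a^2 + 10*a + 7)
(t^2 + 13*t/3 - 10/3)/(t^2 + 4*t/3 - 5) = (3*t^2 + 13*t - 10)/(3*t^2 + 4*t - 15)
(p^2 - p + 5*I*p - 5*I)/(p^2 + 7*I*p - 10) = (p - 1)/(p + 2*I)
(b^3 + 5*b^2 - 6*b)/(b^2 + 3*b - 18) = b*(b - 1)/(b - 3)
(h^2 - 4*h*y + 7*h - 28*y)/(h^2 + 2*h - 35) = (h - 4*y)/(h - 5)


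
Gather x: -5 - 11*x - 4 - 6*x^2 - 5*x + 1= -6*x^2 - 16*x - 8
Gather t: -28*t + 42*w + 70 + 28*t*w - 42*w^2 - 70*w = t*(28*w - 28) - 42*w^2 - 28*w + 70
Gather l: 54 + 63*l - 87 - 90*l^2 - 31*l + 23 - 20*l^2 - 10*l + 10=-110*l^2 + 22*l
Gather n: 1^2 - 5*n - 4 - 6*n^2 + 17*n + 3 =-6*n^2 + 12*n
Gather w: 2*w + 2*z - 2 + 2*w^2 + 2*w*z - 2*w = 2*w^2 + 2*w*z + 2*z - 2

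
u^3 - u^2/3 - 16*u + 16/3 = (u - 4)*(u - 1/3)*(u + 4)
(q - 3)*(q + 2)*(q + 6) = q^3 + 5*q^2 - 12*q - 36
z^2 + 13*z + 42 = (z + 6)*(z + 7)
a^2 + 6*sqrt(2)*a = a*(a + 6*sqrt(2))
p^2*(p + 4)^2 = p^4 + 8*p^3 + 16*p^2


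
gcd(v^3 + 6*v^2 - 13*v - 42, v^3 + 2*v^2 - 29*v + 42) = v^2 + 4*v - 21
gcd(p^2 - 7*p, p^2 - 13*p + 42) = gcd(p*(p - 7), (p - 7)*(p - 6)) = p - 7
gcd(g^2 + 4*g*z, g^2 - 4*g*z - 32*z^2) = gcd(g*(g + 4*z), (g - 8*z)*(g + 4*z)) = g + 4*z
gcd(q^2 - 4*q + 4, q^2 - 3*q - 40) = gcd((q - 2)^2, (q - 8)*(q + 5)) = 1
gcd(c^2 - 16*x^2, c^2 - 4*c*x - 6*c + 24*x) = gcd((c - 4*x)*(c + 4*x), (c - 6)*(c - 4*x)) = -c + 4*x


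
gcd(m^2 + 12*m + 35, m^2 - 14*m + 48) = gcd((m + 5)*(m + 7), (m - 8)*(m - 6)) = 1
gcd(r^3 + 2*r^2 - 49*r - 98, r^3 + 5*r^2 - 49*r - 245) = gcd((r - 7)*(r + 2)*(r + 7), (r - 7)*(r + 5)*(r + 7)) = r^2 - 49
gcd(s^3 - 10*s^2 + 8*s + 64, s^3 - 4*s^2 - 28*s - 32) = s^2 - 6*s - 16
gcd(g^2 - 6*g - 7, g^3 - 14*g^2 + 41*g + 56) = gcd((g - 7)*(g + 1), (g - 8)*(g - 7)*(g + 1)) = g^2 - 6*g - 7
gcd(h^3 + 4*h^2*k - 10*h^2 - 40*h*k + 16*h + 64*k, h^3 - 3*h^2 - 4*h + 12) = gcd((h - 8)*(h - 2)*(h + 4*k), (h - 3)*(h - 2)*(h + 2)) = h - 2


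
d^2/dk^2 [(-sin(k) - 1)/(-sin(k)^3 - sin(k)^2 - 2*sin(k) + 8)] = 2*(-2*sin(k)^7 - 6*sin(k)^6 + sin(k)^5 - 46*sin(k)^4 - 56*sin(k)^3 + 31*sin(k)^2 + 14*sin(k) + 28)/(sin(k)^3 + sin(k)^2 + 2*sin(k) - 8)^3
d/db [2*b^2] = 4*b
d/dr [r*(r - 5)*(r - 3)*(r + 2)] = 4*r^3 - 18*r^2 - 2*r + 30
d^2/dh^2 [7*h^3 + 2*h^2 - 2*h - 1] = 42*h + 4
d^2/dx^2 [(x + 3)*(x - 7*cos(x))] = (7*x + 21)*cos(x) + 14*sin(x) + 2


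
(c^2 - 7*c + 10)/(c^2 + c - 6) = (c - 5)/(c + 3)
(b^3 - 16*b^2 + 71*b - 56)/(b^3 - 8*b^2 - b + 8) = (b - 7)/(b + 1)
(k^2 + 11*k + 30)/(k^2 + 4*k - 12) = (k + 5)/(k - 2)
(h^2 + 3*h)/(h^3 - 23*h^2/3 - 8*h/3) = 3*(h + 3)/(3*h^2 - 23*h - 8)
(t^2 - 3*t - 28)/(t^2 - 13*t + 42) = (t + 4)/(t - 6)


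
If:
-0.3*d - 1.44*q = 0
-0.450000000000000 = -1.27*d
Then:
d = 0.35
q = -0.07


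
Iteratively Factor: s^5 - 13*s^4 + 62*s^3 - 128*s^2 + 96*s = (s - 2)*(s^4 - 11*s^3 + 40*s^2 - 48*s) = (s - 4)*(s - 2)*(s^3 - 7*s^2 + 12*s) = (s - 4)*(s - 3)*(s - 2)*(s^2 - 4*s) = (s - 4)^2*(s - 3)*(s - 2)*(s)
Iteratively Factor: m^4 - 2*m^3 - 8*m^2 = (m)*(m^3 - 2*m^2 - 8*m) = m*(m - 4)*(m^2 + 2*m) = m*(m - 4)*(m + 2)*(m)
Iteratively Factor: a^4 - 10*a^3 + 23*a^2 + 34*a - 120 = (a + 2)*(a^3 - 12*a^2 + 47*a - 60) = (a - 3)*(a + 2)*(a^2 - 9*a + 20) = (a - 4)*(a - 3)*(a + 2)*(a - 5)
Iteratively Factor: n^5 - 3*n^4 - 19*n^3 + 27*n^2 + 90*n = (n)*(n^4 - 3*n^3 - 19*n^2 + 27*n + 90) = n*(n + 2)*(n^3 - 5*n^2 - 9*n + 45) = n*(n + 2)*(n + 3)*(n^2 - 8*n + 15) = n*(n - 5)*(n + 2)*(n + 3)*(n - 3)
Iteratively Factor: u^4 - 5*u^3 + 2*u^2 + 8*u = (u + 1)*(u^3 - 6*u^2 + 8*u) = (u - 2)*(u + 1)*(u^2 - 4*u) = u*(u - 2)*(u + 1)*(u - 4)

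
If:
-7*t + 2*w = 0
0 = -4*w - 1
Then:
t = -1/14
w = -1/4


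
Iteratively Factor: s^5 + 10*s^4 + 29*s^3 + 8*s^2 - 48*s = (s + 3)*(s^4 + 7*s^3 + 8*s^2 - 16*s) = (s + 3)*(s + 4)*(s^3 + 3*s^2 - 4*s) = (s - 1)*(s + 3)*(s + 4)*(s^2 + 4*s) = (s - 1)*(s + 3)*(s + 4)^2*(s)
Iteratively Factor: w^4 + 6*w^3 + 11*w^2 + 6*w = (w + 1)*(w^3 + 5*w^2 + 6*w) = w*(w + 1)*(w^2 + 5*w + 6) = w*(w + 1)*(w + 3)*(w + 2)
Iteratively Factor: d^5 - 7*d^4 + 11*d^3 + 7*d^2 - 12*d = (d)*(d^4 - 7*d^3 + 11*d^2 + 7*d - 12) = d*(d - 4)*(d^3 - 3*d^2 - d + 3) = d*(d - 4)*(d - 3)*(d^2 - 1) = d*(d - 4)*(d - 3)*(d + 1)*(d - 1)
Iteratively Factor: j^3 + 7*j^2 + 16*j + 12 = (j + 3)*(j^2 + 4*j + 4) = (j + 2)*(j + 3)*(j + 2)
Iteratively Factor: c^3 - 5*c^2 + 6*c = (c - 2)*(c^2 - 3*c) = c*(c - 2)*(c - 3)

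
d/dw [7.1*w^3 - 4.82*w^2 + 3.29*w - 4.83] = 21.3*w^2 - 9.64*w + 3.29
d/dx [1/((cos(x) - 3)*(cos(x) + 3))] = sin(2*x)/((cos(x) - 3)^2*(cos(x) + 3)^2)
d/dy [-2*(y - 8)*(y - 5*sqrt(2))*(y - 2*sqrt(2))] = -6*y^2 + 32*y + 28*sqrt(2)*y - 112*sqrt(2) - 40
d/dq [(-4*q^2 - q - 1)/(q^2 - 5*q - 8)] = 3*(7*q^2 + 22*q + 1)/(q^4 - 10*q^3 + 9*q^2 + 80*q + 64)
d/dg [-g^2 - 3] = -2*g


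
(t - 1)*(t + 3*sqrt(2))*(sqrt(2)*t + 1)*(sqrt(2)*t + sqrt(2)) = 2*t^4 + 7*sqrt(2)*t^3 + 4*t^2 - 7*sqrt(2)*t - 6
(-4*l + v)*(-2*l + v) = 8*l^2 - 6*l*v + v^2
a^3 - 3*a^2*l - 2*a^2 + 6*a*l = a*(a - 2)*(a - 3*l)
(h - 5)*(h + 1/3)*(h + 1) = h^3 - 11*h^2/3 - 19*h/3 - 5/3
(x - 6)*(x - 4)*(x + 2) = x^3 - 8*x^2 + 4*x + 48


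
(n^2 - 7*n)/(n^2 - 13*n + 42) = n/(n - 6)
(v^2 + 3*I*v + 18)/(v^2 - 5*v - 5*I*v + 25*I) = (v^2 + 3*I*v + 18)/(v^2 - 5*v - 5*I*v + 25*I)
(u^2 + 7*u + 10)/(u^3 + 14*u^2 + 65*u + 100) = (u + 2)/(u^2 + 9*u + 20)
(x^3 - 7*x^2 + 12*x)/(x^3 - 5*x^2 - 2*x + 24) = x/(x + 2)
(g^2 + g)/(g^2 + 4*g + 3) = g/(g + 3)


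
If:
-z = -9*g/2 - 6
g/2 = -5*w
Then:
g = 2*z/9 - 4/3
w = 2/15 - z/45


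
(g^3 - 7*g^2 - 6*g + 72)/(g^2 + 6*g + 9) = (g^2 - 10*g + 24)/(g + 3)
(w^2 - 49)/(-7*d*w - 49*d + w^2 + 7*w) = (w - 7)/(-7*d + w)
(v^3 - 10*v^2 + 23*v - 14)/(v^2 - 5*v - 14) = (v^2 - 3*v + 2)/(v + 2)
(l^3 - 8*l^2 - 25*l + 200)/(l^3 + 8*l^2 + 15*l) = (l^2 - 13*l + 40)/(l*(l + 3))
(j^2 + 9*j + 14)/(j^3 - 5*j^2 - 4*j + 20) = (j + 7)/(j^2 - 7*j + 10)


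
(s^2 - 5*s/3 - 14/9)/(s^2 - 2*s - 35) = (-9*s^2 + 15*s + 14)/(9*(-s^2 + 2*s + 35))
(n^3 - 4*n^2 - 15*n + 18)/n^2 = n - 4 - 15/n + 18/n^2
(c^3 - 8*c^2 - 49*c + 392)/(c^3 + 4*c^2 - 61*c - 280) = (c - 7)/(c + 5)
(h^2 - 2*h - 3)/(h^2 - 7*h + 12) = (h + 1)/(h - 4)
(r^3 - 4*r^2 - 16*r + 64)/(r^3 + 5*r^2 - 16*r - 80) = (r - 4)/(r + 5)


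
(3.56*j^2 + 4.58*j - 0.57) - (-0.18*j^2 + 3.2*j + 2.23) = 3.74*j^2 + 1.38*j - 2.8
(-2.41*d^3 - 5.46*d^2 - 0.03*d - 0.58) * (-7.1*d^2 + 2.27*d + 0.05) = 17.111*d^5 + 33.2953*d^4 - 12.3017*d^3 + 3.7769*d^2 - 1.3181*d - 0.029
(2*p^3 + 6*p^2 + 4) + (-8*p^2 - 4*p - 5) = 2*p^3 - 2*p^2 - 4*p - 1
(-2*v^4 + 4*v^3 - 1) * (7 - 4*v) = 8*v^5 - 30*v^4 + 28*v^3 + 4*v - 7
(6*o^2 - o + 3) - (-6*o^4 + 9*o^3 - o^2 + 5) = 6*o^4 - 9*o^3 + 7*o^2 - o - 2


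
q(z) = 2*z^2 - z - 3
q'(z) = 4*z - 1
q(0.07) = -3.06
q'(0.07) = -0.72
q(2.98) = 11.78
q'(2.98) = 10.92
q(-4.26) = 37.56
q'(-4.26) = -18.04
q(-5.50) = 63.00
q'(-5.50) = -23.00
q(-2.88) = 16.47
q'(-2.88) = -12.52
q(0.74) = -2.64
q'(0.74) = 1.96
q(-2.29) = 9.78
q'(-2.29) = -10.16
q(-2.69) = 14.16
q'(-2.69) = -11.76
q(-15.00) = 462.00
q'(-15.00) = -61.00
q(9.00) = 150.00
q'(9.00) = 35.00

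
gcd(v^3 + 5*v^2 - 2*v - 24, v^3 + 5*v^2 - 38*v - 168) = v + 4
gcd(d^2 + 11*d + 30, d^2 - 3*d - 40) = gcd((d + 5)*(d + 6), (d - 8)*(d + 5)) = d + 5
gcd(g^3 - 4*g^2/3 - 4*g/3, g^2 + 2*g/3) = g^2 + 2*g/3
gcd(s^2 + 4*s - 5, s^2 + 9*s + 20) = s + 5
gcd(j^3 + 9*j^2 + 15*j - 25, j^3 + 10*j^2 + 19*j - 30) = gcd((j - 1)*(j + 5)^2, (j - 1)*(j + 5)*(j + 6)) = j^2 + 4*j - 5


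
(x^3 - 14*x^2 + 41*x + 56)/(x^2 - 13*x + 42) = (x^2 - 7*x - 8)/(x - 6)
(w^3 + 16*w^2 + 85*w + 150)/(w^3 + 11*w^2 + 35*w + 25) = (w + 6)/(w + 1)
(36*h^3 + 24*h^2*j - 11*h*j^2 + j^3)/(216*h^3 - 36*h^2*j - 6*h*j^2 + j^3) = (h + j)/(6*h + j)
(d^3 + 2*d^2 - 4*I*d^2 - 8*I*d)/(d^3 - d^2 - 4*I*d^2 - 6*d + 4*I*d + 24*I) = d/(d - 3)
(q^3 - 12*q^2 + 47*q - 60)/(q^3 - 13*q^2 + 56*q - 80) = (q - 3)/(q - 4)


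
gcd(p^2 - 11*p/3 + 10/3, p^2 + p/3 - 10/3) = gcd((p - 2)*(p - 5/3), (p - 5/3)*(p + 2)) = p - 5/3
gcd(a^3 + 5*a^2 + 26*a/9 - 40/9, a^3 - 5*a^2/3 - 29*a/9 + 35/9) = a + 5/3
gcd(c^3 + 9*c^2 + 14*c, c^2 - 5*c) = c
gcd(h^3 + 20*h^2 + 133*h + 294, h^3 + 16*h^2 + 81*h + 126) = h^2 + 13*h + 42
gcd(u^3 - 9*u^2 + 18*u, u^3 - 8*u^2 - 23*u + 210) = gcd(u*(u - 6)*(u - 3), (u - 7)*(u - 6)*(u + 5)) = u - 6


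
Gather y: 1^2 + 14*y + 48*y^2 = 48*y^2 + 14*y + 1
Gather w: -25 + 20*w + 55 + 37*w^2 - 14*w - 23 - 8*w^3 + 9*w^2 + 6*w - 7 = -8*w^3 + 46*w^2 + 12*w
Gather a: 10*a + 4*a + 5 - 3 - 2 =14*a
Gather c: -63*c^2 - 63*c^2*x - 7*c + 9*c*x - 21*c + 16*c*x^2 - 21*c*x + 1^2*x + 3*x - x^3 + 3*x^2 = c^2*(-63*x - 63) + c*(16*x^2 - 12*x - 28) - x^3 + 3*x^2 + 4*x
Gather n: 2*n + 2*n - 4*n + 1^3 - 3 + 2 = 0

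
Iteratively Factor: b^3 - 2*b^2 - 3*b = (b - 3)*(b^2 + b) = (b - 3)*(b + 1)*(b)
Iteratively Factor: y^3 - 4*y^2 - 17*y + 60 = (y - 3)*(y^2 - y - 20) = (y - 3)*(y + 4)*(y - 5)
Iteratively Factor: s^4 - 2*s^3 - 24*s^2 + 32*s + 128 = (s - 4)*(s^3 + 2*s^2 - 16*s - 32) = (s - 4)^2*(s^2 + 6*s + 8) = (s - 4)^2*(s + 4)*(s + 2)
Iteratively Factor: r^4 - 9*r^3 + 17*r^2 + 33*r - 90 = (r + 2)*(r^3 - 11*r^2 + 39*r - 45) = (r - 3)*(r + 2)*(r^2 - 8*r + 15) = (r - 3)^2*(r + 2)*(r - 5)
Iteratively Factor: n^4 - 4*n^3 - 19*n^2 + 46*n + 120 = (n - 4)*(n^3 - 19*n - 30) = (n - 5)*(n - 4)*(n^2 + 5*n + 6) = (n - 5)*(n - 4)*(n + 3)*(n + 2)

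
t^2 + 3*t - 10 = (t - 2)*(t + 5)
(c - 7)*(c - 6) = c^2 - 13*c + 42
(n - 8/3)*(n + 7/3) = n^2 - n/3 - 56/9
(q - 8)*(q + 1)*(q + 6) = q^3 - q^2 - 50*q - 48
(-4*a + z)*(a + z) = -4*a^2 - 3*a*z + z^2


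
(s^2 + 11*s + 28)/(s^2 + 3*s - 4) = (s + 7)/(s - 1)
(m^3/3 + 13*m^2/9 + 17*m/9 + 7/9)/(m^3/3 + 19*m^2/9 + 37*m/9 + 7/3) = (m + 1)/(m + 3)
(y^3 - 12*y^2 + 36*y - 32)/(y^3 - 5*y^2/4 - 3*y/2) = 4*(y^2 - 10*y + 16)/(y*(4*y + 3))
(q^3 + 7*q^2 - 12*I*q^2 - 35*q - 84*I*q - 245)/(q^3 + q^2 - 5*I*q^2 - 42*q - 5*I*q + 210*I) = (q - 7*I)/(q - 6)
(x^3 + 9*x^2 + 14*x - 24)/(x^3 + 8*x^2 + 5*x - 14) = (x^2 + 10*x + 24)/(x^2 + 9*x + 14)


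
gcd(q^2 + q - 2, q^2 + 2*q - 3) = q - 1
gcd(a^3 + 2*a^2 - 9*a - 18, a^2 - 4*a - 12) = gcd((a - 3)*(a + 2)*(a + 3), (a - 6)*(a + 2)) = a + 2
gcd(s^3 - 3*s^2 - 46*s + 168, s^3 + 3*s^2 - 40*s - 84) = s^2 + s - 42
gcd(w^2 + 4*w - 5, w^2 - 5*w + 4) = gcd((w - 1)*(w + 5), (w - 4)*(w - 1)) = w - 1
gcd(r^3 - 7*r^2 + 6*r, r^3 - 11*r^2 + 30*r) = r^2 - 6*r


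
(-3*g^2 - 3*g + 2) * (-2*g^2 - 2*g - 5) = 6*g^4 + 12*g^3 + 17*g^2 + 11*g - 10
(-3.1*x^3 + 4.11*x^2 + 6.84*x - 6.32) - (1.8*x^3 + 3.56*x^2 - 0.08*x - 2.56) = -4.9*x^3 + 0.55*x^2 + 6.92*x - 3.76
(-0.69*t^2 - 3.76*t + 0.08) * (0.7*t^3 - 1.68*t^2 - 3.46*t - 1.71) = -0.483*t^5 - 1.4728*t^4 + 8.7602*t^3 + 14.0551*t^2 + 6.1528*t - 0.1368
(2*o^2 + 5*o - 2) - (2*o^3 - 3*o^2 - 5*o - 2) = -2*o^3 + 5*o^2 + 10*o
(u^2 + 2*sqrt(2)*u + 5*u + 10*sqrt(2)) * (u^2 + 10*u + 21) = u^4 + 2*sqrt(2)*u^3 + 15*u^3 + 30*sqrt(2)*u^2 + 71*u^2 + 105*u + 142*sqrt(2)*u + 210*sqrt(2)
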